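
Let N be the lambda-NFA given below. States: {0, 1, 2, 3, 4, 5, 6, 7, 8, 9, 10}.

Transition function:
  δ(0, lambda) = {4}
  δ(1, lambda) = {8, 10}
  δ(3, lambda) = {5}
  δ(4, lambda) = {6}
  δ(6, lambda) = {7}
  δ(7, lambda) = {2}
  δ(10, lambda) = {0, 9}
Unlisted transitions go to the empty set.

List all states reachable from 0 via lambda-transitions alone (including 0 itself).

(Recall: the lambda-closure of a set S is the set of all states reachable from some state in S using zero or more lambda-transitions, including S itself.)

{0, 2, 4, 6, 7}

Start with {0}.
From 0 via lambda: add 4.
From 4 via lambda: add 6.
From 6 via lambda: add 7.
From 7 via lambda: add 2.
No new states can be added; the closed set is {0, 2, 4, 6, 7}.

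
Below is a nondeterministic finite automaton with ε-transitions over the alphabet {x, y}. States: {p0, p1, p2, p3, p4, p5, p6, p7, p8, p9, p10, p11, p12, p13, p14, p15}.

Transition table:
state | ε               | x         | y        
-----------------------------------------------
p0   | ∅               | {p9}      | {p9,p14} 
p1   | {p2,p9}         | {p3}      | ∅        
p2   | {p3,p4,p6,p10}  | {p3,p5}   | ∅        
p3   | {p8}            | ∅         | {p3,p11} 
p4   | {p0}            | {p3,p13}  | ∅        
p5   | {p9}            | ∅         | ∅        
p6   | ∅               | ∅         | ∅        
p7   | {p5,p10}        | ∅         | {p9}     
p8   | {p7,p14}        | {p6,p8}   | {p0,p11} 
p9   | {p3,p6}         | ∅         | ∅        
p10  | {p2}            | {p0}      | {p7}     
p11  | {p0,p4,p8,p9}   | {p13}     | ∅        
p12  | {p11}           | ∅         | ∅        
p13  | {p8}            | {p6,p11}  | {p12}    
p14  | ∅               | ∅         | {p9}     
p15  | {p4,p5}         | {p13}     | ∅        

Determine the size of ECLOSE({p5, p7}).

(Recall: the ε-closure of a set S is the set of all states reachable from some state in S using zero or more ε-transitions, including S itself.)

11

Start with {p5, p7}.
From p5 via ε: add p9.
From p7 via ε: add p10.
From p9 via ε: add p3, p6.
From p10 via ε: add p2.
From p2 via ε: add p4.
From p3 via ε: add p8.
From p4 via ε: add p0.
From p8 via ε: add p14.
ε-closure = {p0, p2, p3, p4, p5, p6, p7, p8, p9, p10, p14}, which has 11 states.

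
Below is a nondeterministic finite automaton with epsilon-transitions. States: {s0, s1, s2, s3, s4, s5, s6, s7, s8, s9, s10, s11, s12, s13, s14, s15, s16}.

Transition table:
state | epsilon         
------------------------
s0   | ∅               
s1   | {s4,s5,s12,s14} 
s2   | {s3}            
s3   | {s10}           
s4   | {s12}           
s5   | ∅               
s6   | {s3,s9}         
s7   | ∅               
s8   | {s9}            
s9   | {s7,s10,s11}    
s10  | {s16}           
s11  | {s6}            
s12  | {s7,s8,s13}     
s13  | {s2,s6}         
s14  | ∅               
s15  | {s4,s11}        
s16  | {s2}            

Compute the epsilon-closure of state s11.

Start with {s11}.
From s11 via epsilon: add s6.
From s6 via epsilon: add s3, s9.
From s3 via epsilon: add s10.
From s9 via epsilon: add s7.
From s10 via epsilon: add s16.
From s16 via epsilon: add s2.
No new states can be added; the closed set is {s2, s3, s6, s7, s9, s10, s11, s16}.

{s2, s3, s6, s7, s9, s10, s11, s16}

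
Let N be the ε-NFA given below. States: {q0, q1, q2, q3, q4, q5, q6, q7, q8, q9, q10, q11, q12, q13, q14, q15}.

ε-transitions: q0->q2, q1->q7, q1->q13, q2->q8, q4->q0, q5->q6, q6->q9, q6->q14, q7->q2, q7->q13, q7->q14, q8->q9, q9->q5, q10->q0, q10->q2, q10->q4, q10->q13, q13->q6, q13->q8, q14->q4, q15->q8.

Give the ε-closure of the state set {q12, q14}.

Start with {q12, q14}.
From q14 via ε: add q4.
From q4 via ε: add q0.
From q0 via ε: add q2.
From q2 via ε: add q8.
From q8 via ε: add q9.
From q9 via ε: add q5.
From q5 via ε: add q6.
No new states can be added; the closed set is {q0, q2, q4, q5, q6, q8, q9, q12, q14}.

{q0, q2, q4, q5, q6, q8, q9, q12, q14}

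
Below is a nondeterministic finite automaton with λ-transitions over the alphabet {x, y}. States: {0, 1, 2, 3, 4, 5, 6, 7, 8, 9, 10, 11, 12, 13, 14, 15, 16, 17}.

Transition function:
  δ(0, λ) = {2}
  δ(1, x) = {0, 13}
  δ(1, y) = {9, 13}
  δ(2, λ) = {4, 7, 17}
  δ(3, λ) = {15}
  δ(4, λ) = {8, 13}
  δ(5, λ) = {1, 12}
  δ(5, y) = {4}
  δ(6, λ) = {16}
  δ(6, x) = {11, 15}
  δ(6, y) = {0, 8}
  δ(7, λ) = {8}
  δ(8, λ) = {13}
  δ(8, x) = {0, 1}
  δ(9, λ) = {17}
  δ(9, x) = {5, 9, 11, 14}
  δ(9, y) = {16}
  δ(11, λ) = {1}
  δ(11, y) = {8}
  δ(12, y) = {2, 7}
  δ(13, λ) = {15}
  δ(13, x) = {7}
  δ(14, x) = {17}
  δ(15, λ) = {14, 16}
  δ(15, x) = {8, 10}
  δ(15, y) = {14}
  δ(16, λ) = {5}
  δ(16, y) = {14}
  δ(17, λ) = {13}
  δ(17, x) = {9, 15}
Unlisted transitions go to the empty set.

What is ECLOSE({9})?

Start with {9}.
From 9 via λ: add 17.
From 17 via λ: add 13.
From 13 via λ: add 15.
From 15 via λ: add 14, 16.
From 16 via λ: add 5.
From 5 via λ: add 1, 12.
No new states can be added; the closed set is {1, 5, 9, 12, 13, 14, 15, 16, 17}.

{1, 5, 9, 12, 13, 14, 15, 16, 17}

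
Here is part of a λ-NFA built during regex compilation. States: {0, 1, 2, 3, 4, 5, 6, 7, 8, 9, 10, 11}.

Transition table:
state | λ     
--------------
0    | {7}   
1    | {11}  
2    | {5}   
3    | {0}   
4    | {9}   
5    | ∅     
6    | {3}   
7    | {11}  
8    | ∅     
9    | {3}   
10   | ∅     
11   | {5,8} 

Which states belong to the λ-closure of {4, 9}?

{0, 3, 4, 5, 7, 8, 9, 11}

Start with {4, 9}.
From 9 via λ: add 3.
From 3 via λ: add 0.
From 0 via λ: add 7.
From 7 via λ: add 11.
From 11 via λ: add 5, 8.
No new states can be added; the closed set is {0, 3, 4, 5, 7, 8, 9, 11}.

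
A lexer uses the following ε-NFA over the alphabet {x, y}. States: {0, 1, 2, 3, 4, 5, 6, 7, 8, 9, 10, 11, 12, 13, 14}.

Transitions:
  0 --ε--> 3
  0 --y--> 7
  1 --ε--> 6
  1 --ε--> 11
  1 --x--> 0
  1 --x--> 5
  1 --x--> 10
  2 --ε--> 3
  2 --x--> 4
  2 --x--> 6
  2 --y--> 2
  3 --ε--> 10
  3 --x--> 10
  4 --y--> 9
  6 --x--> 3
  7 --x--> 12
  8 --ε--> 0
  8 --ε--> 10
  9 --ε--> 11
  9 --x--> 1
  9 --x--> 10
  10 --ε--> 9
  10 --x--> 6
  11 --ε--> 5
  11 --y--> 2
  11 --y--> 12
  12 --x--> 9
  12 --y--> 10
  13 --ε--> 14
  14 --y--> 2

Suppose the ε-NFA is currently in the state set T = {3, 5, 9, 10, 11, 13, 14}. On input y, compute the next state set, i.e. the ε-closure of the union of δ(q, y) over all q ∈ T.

{2, 3, 5, 9, 10, 11, 12}

11 on y → {2, 12}.
14 on y → {2}.
No y-transition from 3, 5, 9, 10, 13.
Union after reading y: {2, 12}.
Now take the ε-closure:
From 2 via ε: add 3.
From 3 via ε: add 10.
From 10 via ε: add 9.
From 9 via ε: add 11.
From 11 via ε: add 5.
No new states can be added; the closed set is {2, 3, 5, 9, 10, 11, 12}.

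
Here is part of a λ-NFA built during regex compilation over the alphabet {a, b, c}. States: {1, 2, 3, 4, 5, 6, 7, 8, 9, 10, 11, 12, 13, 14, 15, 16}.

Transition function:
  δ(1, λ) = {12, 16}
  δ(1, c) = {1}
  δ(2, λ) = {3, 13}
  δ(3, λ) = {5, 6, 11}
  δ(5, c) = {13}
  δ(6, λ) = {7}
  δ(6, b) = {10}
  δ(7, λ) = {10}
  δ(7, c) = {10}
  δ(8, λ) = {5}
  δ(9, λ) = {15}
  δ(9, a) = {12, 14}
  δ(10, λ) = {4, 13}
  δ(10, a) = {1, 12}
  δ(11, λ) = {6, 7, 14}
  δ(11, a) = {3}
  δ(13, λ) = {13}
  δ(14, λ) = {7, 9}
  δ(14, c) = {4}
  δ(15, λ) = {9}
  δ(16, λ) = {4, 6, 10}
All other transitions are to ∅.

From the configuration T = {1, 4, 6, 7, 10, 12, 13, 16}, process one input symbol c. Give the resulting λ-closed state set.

1 on c → {1}.
7 on c → {10}.
No c-transition from 4, 6, 10, 12, 13, 16.
Union after reading c: {1, 10}.
Now take the λ-closure:
From 1 via λ: add 12, 16.
From 10 via λ: add 4, 13.
From 16 via λ: add 6.
From 6 via λ: add 7.
No new states can be added; the closed set is {1, 4, 6, 7, 10, 12, 13, 16}.

{1, 4, 6, 7, 10, 12, 13, 16}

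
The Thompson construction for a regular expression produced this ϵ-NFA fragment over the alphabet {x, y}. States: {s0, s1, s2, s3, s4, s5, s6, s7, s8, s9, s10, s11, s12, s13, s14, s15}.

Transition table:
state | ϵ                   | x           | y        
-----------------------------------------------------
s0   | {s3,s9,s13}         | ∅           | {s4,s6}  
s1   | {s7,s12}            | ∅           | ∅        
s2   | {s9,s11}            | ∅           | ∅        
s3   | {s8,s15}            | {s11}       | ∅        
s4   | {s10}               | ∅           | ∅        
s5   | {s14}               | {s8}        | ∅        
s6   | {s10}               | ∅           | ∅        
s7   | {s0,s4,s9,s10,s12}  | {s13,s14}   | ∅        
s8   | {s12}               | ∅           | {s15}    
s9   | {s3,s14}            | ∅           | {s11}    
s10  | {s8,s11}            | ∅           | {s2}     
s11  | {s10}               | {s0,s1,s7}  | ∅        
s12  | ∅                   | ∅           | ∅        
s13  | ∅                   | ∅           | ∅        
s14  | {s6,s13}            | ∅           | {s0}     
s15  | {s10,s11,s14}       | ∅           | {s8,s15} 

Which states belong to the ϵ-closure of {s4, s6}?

{s4, s6, s8, s10, s11, s12}

Start with {s4, s6}.
From s4 via ϵ: add s10.
From s10 via ϵ: add s8, s11.
From s8 via ϵ: add s12.
No new states can be added; the closed set is {s4, s6, s8, s10, s11, s12}.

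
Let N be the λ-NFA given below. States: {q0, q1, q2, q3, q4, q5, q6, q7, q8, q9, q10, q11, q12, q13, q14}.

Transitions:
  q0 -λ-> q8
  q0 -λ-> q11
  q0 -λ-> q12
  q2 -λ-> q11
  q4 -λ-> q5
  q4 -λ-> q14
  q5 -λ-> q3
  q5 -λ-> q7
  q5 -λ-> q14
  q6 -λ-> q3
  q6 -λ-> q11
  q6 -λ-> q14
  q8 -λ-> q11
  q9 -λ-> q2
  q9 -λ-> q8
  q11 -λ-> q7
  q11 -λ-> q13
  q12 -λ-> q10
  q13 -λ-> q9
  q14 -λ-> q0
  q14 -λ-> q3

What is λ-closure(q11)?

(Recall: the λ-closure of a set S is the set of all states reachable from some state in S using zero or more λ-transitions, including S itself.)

Start with {q11}.
From q11 via λ: add q7, q13.
From q13 via λ: add q9.
From q9 via λ: add q2, q8.
No new states can be added; the closed set is {q2, q7, q8, q9, q11, q13}.

{q2, q7, q8, q9, q11, q13}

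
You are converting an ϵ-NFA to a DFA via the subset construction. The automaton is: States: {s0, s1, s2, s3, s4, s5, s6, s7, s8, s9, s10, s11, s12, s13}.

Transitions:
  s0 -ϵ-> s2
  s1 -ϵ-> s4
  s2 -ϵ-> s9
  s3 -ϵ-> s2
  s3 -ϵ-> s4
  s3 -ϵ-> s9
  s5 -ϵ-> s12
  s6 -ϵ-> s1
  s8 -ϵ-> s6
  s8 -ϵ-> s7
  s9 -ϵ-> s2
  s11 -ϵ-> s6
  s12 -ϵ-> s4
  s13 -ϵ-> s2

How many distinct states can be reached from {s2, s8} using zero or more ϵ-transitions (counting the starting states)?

7

Start with {s2, s8}.
From s2 via ϵ: add s9.
From s8 via ϵ: add s6, s7.
From s6 via ϵ: add s1.
From s1 via ϵ: add s4.
ϵ-closure = {s1, s2, s4, s6, s7, s8, s9}, which has 7 states.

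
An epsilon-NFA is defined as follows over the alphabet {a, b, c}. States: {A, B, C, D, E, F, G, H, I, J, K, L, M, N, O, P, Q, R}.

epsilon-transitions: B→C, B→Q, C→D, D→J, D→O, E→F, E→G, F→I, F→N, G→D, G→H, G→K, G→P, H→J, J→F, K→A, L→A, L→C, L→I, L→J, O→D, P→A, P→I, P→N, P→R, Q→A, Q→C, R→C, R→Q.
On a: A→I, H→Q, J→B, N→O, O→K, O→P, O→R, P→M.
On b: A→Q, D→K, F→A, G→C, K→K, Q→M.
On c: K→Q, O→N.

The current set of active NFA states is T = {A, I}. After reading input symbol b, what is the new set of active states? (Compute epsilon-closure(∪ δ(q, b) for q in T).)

A on b → {Q}.
No b-transition from I.
Union after reading b: {Q}.
Now take the epsilon-closure:
From Q via epsilon: add A, C.
From C via epsilon: add D.
From D via epsilon: add J, O.
From J via epsilon: add F.
From F via epsilon: add I, N.
No new states can be added; the closed set is {A, C, D, F, I, J, N, O, Q}.

{A, C, D, F, I, J, N, O, Q}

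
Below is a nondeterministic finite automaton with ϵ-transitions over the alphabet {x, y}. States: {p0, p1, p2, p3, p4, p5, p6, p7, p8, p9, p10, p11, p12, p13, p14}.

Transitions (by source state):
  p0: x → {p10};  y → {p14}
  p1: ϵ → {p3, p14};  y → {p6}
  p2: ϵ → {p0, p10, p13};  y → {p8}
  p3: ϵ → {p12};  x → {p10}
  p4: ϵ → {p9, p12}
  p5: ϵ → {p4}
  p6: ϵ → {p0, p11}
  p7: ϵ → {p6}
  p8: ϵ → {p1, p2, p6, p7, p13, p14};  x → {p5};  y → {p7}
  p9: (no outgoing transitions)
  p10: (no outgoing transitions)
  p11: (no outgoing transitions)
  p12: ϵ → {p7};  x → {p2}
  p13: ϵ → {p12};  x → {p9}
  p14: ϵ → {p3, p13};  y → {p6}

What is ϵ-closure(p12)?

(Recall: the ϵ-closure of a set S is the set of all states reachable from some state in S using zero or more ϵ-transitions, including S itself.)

{p0, p6, p7, p11, p12}

Start with {p12}.
From p12 via ϵ: add p7.
From p7 via ϵ: add p6.
From p6 via ϵ: add p0, p11.
No new states can be added; the closed set is {p0, p6, p7, p11, p12}.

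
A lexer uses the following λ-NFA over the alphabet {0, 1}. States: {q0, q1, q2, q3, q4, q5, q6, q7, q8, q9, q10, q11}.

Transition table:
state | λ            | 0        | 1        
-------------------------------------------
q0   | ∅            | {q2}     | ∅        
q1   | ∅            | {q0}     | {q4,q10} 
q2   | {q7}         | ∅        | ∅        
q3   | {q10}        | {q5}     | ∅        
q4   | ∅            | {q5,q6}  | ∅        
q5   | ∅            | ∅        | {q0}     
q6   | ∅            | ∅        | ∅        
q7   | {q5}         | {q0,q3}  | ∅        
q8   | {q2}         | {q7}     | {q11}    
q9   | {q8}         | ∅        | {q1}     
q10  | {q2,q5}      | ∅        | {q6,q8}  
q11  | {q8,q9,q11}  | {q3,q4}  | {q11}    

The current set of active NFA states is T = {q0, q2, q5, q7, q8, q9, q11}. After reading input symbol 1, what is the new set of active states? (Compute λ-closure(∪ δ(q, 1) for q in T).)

{q0, q1, q2, q5, q7, q8, q9, q11}

q5 on 1 → {q0}.
q8 on 1 → {q11}.
q9 on 1 → {q1}.
q11 on 1 → {q11}.
No 1-transition from q0, q2, q7.
Union after reading 1: {q0, q1, q11}.
Now take the λ-closure:
From q11 via λ: add q8, q9.
From q8 via λ: add q2.
From q2 via λ: add q7.
From q7 via λ: add q5.
No new states can be added; the closed set is {q0, q1, q2, q5, q7, q8, q9, q11}.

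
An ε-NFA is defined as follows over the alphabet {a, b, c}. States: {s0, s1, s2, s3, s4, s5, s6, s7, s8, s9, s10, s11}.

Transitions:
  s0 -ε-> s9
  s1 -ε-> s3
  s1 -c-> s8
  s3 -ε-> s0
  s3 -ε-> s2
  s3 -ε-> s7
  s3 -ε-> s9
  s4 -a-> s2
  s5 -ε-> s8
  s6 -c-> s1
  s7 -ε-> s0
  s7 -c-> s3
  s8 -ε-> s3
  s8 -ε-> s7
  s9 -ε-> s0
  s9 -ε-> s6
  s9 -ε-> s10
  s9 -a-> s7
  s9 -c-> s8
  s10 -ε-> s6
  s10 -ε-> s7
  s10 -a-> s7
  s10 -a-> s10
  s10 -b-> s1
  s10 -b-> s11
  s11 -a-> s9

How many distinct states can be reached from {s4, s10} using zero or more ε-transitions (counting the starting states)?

6

Start with {s4, s10}.
From s10 via ε: add s6, s7.
From s7 via ε: add s0.
From s0 via ε: add s9.
ε-closure = {s0, s4, s6, s7, s9, s10}, which has 6 states.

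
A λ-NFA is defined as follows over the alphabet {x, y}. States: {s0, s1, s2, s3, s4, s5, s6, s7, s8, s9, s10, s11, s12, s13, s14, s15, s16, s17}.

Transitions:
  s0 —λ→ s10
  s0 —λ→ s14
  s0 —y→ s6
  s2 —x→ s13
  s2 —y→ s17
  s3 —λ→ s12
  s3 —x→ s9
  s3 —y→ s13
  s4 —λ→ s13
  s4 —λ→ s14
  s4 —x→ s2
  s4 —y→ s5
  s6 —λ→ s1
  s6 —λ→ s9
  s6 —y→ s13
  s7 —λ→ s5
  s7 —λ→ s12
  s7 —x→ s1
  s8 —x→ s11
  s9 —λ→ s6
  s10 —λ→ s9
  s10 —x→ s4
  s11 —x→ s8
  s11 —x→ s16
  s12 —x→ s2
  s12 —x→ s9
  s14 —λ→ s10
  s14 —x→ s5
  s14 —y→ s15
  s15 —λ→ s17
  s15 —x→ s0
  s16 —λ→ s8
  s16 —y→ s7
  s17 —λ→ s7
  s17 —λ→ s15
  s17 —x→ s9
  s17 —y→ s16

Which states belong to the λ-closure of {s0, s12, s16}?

{s0, s1, s6, s8, s9, s10, s12, s14, s16}

Start with {s0, s12, s16}.
From s0 via λ: add s10, s14.
From s16 via λ: add s8.
From s10 via λ: add s9.
From s9 via λ: add s6.
From s6 via λ: add s1.
No new states can be added; the closed set is {s0, s1, s6, s8, s9, s10, s12, s14, s16}.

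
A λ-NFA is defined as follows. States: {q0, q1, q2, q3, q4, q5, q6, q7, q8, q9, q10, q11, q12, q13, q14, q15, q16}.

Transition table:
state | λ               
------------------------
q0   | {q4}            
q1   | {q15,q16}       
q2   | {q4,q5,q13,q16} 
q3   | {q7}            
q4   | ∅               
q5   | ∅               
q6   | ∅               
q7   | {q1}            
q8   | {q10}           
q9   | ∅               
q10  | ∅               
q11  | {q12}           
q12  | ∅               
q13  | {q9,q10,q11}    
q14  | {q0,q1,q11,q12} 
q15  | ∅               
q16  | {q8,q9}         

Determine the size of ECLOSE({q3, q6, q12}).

10

Start with {q3, q6, q12}.
From q3 via λ: add q7.
From q7 via λ: add q1.
From q1 via λ: add q15, q16.
From q16 via λ: add q8, q9.
From q8 via λ: add q10.
λ-closure = {q1, q3, q6, q7, q8, q9, q10, q12, q15, q16}, which has 10 states.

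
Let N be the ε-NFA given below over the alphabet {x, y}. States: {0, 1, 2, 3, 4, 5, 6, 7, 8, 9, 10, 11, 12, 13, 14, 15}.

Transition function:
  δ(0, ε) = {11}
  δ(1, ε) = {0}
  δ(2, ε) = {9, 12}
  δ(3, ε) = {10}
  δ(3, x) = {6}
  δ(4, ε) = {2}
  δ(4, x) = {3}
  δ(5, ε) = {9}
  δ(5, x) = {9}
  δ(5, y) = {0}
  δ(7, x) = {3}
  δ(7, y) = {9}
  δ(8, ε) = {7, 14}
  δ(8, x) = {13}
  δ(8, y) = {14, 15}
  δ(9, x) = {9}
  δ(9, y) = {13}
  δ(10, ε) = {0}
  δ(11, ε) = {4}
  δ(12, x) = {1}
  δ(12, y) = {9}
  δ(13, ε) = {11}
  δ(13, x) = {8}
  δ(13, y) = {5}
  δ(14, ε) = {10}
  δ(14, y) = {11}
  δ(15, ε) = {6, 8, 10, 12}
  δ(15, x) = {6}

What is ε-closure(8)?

Start with {8}.
From 8 via ε: add 7, 14.
From 14 via ε: add 10.
From 10 via ε: add 0.
From 0 via ε: add 11.
From 11 via ε: add 4.
From 4 via ε: add 2.
From 2 via ε: add 9, 12.
No new states can be added; the closed set is {0, 2, 4, 7, 8, 9, 10, 11, 12, 14}.

{0, 2, 4, 7, 8, 9, 10, 11, 12, 14}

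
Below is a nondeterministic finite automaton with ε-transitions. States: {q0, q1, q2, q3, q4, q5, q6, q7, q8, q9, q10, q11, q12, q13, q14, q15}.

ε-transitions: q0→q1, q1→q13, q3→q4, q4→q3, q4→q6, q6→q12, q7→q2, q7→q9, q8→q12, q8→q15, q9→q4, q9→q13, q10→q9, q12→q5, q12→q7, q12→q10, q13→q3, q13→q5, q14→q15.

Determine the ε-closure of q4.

{q2, q3, q4, q5, q6, q7, q9, q10, q12, q13}

Start with {q4}.
From q4 via ε: add q3, q6.
From q6 via ε: add q12.
From q12 via ε: add q5, q7, q10.
From q7 via ε: add q2, q9.
From q9 via ε: add q13.
No new states can be added; the closed set is {q2, q3, q4, q5, q6, q7, q9, q10, q12, q13}.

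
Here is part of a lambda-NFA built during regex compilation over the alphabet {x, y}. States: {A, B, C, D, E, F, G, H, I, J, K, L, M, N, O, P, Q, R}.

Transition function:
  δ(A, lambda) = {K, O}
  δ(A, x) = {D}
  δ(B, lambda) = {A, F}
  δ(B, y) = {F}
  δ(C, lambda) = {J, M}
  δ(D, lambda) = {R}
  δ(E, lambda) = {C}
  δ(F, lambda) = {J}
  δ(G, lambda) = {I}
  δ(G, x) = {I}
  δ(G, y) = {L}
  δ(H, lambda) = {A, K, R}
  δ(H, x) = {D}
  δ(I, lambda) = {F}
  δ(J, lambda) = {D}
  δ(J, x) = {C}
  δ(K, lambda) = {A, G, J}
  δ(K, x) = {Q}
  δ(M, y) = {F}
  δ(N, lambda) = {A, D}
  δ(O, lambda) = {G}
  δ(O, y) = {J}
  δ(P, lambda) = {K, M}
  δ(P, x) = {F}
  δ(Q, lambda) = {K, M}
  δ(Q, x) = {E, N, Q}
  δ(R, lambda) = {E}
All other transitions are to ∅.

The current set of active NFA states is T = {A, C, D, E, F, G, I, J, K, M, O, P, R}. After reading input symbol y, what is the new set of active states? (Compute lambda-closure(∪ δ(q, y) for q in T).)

G on y → {L}.
M on y → {F}.
O on y → {J}.
No y-transition from A, C, D, E, F, I, J, K, P, R.
Union after reading y: {F, J, L}.
Now take the lambda-closure:
From J via lambda: add D.
From D via lambda: add R.
From R via lambda: add E.
From E via lambda: add C.
From C via lambda: add M.
No new states can be added; the closed set is {C, D, E, F, J, L, M, R}.

{C, D, E, F, J, L, M, R}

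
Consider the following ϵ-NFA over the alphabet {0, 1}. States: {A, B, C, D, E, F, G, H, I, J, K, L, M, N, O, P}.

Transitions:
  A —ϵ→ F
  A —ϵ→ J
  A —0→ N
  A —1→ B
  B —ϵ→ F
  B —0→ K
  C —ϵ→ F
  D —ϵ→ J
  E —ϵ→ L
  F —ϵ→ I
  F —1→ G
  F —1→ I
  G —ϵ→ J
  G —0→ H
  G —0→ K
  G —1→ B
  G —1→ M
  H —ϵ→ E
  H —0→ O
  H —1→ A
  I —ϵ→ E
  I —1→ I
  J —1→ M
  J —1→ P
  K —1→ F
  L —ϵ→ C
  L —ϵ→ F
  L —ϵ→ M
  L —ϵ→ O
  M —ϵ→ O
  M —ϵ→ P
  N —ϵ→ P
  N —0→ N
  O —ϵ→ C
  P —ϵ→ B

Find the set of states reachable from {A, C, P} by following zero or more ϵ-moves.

{A, B, C, E, F, I, J, L, M, O, P}

Start with {A, C, P}.
From A via ϵ: add F, J.
From P via ϵ: add B.
From F via ϵ: add I.
From I via ϵ: add E.
From E via ϵ: add L.
From L via ϵ: add M, O.
No new states can be added; the closed set is {A, B, C, E, F, I, J, L, M, O, P}.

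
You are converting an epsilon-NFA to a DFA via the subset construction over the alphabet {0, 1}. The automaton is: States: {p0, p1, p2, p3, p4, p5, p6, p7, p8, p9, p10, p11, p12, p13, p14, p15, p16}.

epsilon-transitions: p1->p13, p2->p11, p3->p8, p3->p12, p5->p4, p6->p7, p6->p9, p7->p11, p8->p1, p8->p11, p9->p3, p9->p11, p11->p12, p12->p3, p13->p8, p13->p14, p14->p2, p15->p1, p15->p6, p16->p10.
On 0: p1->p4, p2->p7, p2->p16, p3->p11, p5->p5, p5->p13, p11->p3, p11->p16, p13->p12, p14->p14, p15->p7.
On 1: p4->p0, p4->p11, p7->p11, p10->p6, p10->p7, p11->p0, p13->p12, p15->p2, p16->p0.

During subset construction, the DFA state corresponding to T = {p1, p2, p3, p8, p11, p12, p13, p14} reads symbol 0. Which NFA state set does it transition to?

{p1, p2, p3, p4, p7, p8, p10, p11, p12, p13, p14, p16}

p1 on 0 → {p4}.
p2 on 0 → {p7, p16}.
p3 on 0 → {p11}.
p11 on 0 → {p3, p16}.
p13 on 0 → {p12}.
p14 on 0 → {p14}.
No 0-transition from p8, p12.
Union after reading 0: {p3, p4, p7, p11, p12, p14, p16}.
Now take the epsilon-closure:
From p3 via epsilon: add p8.
From p14 via epsilon: add p2.
From p16 via epsilon: add p10.
From p8 via epsilon: add p1.
From p1 via epsilon: add p13.
No new states can be added; the closed set is {p1, p2, p3, p4, p7, p8, p10, p11, p12, p13, p14, p16}.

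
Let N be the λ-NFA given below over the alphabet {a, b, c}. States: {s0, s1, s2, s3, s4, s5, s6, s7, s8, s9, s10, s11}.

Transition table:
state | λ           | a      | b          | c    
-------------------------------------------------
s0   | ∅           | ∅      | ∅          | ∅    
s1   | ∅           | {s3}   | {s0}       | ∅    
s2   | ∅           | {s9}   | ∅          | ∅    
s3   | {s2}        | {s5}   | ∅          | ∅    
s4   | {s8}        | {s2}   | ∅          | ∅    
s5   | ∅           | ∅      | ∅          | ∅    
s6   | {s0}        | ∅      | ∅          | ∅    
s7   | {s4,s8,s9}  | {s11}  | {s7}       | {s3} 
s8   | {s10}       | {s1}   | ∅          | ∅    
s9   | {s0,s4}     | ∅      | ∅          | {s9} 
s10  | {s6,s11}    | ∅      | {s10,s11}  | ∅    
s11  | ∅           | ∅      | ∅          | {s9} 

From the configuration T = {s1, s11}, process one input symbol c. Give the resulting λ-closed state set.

s11 on c → {s9}.
No c-transition from s1.
Union after reading c: {s9}.
Now take the λ-closure:
From s9 via λ: add s0, s4.
From s4 via λ: add s8.
From s8 via λ: add s10.
From s10 via λ: add s6, s11.
No new states can be added; the closed set is {s0, s4, s6, s8, s9, s10, s11}.

{s0, s4, s6, s8, s9, s10, s11}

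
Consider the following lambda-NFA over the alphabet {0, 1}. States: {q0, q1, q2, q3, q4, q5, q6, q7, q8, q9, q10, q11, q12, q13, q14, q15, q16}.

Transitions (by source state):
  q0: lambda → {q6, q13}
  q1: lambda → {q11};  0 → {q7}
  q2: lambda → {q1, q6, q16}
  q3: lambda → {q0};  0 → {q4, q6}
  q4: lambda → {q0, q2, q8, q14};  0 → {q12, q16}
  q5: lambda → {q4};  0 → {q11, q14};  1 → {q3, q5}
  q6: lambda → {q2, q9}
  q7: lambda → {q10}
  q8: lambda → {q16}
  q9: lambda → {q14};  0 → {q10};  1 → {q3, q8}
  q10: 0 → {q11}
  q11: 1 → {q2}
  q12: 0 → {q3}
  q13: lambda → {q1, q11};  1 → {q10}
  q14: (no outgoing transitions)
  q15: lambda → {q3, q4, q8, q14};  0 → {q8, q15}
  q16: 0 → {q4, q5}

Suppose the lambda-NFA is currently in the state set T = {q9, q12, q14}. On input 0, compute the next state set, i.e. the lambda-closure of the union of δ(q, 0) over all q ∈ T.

q9 on 0 → {q10}.
q12 on 0 → {q3}.
No 0-transition from q14.
Union after reading 0: {q3, q10}.
Now take the lambda-closure:
From q3 via lambda: add q0.
From q0 via lambda: add q6, q13.
From q6 via lambda: add q2, q9.
From q13 via lambda: add q1, q11.
From q2 via lambda: add q16.
From q9 via lambda: add q14.
No new states can be added; the closed set is {q0, q1, q2, q3, q6, q9, q10, q11, q13, q14, q16}.

{q0, q1, q2, q3, q6, q9, q10, q11, q13, q14, q16}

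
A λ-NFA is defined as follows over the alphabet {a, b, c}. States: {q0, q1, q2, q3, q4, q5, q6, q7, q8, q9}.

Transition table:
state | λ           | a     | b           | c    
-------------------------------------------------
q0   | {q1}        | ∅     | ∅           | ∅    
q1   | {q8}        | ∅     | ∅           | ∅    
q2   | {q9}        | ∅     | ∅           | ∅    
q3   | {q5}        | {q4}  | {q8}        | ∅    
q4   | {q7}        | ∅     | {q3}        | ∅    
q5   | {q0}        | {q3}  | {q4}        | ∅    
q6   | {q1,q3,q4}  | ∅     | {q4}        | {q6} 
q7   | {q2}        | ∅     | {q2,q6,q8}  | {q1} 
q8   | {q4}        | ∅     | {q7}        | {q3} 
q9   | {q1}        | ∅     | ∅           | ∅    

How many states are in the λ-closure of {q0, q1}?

7

Start with {q0, q1}.
From q1 via λ: add q8.
From q8 via λ: add q4.
From q4 via λ: add q7.
From q7 via λ: add q2.
From q2 via λ: add q9.
λ-closure = {q0, q1, q2, q4, q7, q8, q9}, which has 7 states.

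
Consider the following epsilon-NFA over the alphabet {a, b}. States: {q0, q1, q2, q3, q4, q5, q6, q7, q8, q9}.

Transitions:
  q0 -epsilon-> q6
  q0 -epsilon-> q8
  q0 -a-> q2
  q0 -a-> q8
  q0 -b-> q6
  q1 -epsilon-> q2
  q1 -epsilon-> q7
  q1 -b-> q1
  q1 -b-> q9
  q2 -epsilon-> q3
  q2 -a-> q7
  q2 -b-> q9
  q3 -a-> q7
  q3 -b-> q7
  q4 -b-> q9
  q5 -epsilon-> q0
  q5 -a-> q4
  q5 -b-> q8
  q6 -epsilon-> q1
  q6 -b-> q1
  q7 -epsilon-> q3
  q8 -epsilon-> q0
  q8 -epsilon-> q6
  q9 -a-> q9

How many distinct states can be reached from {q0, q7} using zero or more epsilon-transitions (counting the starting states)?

Start with {q0, q7}.
From q0 via epsilon: add q6, q8.
From q7 via epsilon: add q3.
From q6 via epsilon: add q1.
From q1 via epsilon: add q2.
epsilon-closure = {q0, q1, q2, q3, q6, q7, q8}, which has 7 states.

7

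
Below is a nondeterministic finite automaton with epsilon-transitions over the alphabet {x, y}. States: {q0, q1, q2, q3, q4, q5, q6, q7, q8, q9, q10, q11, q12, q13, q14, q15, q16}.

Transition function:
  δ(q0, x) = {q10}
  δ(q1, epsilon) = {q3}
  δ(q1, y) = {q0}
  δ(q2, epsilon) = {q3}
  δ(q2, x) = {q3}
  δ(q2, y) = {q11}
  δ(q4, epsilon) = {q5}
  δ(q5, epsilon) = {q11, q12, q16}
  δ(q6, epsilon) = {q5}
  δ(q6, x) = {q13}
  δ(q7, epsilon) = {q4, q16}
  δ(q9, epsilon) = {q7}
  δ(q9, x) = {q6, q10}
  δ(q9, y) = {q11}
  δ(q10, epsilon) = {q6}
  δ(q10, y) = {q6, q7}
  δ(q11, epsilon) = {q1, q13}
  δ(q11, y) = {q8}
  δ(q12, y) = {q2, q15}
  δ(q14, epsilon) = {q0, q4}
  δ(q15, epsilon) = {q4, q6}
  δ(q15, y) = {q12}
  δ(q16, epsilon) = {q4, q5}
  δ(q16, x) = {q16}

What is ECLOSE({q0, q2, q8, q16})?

Start with {q0, q2, q8, q16}.
From q2 via epsilon: add q3.
From q16 via epsilon: add q4, q5.
From q5 via epsilon: add q11, q12.
From q11 via epsilon: add q1, q13.
No new states can be added; the closed set is {q0, q1, q2, q3, q4, q5, q8, q11, q12, q13, q16}.

{q0, q1, q2, q3, q4, q5, q8, q11, q12, q13, q16}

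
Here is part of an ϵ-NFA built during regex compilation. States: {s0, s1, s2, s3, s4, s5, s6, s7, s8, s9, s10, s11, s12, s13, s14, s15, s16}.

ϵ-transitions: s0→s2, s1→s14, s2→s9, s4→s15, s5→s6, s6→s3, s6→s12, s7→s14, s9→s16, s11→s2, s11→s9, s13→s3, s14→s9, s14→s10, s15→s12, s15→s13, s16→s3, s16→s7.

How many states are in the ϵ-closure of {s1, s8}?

8

Start with {s1, s8}.
From s1 via ϵ: add s14.
From s14 via ϵ: add s9, s10.
From s9 via ϵ: add s16.
From s16 via ϵ: add s3, s7.
ϵ-closure = {s1, s3, s7, s8, s9, s10, s14, s16}, which has 8 states.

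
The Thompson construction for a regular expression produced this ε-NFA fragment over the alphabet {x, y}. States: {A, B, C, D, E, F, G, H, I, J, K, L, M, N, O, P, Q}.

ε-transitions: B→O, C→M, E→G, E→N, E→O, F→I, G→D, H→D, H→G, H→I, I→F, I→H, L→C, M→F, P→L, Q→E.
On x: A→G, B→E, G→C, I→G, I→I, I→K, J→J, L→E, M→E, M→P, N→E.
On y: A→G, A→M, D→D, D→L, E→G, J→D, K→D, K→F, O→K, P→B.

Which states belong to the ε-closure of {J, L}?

Start with {J, L}.
From L via ε: add C.
From C via ε: add M.
From M via ε: add F.
From F via ε: add I.
From I via ε: add H.
From H via ε: add D, G.
No new states can be added; the closed set is {C, D, F, G, H, I, J, L, M}.

{C, D, F, G, H, I, J, L, M}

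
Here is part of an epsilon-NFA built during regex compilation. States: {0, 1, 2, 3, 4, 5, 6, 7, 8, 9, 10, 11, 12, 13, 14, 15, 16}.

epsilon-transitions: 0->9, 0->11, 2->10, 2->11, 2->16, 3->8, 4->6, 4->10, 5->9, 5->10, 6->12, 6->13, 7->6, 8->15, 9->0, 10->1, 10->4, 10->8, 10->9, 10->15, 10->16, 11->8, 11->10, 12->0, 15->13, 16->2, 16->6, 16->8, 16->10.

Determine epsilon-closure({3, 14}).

Start with {3, 14}.
From 3 via epsilon: add 8.
From 8 via epsilon: add 15.
From 15 via epsilon: add 13.
No new states can be added; the closed set is {3, 8, 13, 14, 15}.

{3, 8, 13, 14, 15}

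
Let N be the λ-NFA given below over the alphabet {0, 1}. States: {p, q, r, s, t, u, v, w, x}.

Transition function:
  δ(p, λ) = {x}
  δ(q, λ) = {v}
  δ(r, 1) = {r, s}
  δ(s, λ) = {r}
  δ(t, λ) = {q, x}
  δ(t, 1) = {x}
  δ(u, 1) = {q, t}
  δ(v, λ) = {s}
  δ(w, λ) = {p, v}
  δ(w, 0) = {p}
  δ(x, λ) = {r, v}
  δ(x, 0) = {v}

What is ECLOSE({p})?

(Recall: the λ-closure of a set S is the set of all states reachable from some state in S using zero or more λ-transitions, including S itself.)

Start with {p}.
From p via λ: add x.
From x via λ: add r, v.
From v via λ: add s.
No new states can be added; the closed set is {p, r, s, v, x}.

{p, r, s, v, x}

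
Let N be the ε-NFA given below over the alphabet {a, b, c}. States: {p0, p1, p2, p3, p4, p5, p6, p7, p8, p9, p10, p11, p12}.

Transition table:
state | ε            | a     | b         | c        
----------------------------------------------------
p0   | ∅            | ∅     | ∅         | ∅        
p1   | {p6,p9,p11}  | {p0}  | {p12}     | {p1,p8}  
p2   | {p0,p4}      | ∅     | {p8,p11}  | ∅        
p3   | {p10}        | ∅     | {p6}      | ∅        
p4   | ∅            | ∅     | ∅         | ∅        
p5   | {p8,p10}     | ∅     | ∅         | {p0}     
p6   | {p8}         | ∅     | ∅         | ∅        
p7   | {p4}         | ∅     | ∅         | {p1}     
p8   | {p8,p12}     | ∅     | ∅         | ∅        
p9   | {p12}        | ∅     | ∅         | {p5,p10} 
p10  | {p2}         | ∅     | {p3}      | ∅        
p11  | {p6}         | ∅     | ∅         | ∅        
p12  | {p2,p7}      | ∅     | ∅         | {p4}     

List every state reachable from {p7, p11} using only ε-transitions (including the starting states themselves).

{p0, p2, p4, p6, p7, p8, p11, p12}

Start with {p7, p11}.
From p7 via ε: add p4.
From p11 via ε: add p6.
From p6 via ε: add p8.
From p8 via ε: add p12.
From p12 via ε: add p2.
From p2 via ε: add p0.
No new states can be added; the closed set is {p0, p2, p4, p6, p7, p8, p11, p12}.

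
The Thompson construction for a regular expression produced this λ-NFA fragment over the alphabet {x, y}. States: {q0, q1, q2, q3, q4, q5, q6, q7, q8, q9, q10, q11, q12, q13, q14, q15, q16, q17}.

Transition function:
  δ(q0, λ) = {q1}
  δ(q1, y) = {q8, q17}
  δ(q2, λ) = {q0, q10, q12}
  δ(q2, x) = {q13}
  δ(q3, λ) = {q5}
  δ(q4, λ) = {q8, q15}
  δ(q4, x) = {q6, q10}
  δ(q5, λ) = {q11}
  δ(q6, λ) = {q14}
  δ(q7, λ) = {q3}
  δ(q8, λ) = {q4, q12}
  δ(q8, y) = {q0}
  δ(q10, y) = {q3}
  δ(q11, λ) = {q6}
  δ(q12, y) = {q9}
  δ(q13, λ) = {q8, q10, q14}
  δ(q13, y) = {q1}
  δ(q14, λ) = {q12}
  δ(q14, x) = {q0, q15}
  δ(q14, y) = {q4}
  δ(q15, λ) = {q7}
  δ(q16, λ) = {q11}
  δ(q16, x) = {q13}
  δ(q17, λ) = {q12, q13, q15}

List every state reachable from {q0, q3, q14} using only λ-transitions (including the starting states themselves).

{q0, q1, q3, q5, q6, q11, q12, q14}

Start with {q0, q3, q14}.
From q0 via λ: add q1.
From q3 via λ: add q5.
From q14 via λ: add q12.
From q5 via λ: add q11.
From q11 via λ: add q6.
No new states can be added; the closed set is {q0, q1, q3, q5, q6, q11, q12, q14}.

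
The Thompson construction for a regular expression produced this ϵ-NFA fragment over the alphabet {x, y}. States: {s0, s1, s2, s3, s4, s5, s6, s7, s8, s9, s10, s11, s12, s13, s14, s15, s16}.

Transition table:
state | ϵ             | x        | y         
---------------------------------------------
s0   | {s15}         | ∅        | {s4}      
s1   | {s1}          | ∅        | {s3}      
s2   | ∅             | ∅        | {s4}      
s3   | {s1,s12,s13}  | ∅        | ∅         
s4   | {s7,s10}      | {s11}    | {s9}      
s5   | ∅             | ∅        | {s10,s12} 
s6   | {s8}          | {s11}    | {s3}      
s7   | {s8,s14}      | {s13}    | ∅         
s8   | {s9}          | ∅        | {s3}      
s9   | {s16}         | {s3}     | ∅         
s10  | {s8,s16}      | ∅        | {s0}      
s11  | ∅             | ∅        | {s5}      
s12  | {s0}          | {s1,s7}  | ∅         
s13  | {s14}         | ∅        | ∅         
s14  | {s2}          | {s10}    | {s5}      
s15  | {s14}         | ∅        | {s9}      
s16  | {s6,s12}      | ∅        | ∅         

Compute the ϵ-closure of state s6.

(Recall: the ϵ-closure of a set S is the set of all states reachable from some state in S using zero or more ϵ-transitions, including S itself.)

Start with {s6}.
From s6 via ϵ: add s8.
From s8 via ϵ: add s9.
From s9 via ϵ: add s16.
From s16 via ϵ: add s12.
From s12 via ϵ: add s0.
From s0 via ϵ: add s15.
From s15 via ϵ: add s14.
From s14 via ϵ: add s2.
No new states can be added; the closed set is {s0, s2, s6, s8, s9, s12, s14, s15, s16}.

{s0, s2, s6, s8, s9, s12, s14, s15, s16}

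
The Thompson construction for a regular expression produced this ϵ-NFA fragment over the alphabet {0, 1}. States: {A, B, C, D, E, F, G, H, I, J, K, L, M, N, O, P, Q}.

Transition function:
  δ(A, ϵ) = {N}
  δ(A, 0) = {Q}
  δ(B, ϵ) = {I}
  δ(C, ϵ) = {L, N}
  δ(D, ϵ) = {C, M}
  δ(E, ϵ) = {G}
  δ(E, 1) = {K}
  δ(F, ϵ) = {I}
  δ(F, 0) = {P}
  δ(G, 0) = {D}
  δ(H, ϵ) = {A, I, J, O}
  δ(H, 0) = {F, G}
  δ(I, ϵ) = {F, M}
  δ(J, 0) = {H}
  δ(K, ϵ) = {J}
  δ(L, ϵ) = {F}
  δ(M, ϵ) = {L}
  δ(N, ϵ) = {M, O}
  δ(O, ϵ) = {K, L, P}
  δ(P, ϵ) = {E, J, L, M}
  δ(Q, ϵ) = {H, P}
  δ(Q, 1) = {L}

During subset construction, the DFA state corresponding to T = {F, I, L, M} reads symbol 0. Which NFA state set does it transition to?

{E, F, G, I, J, L, M, P}

F on 0 → {P}.
No 0-transition from I, L, M.
Union after reading 0: {P}.
Now take the ϵ-closure:
From P via ϵ: add E, J, L, M.
From E via ϵ: add G.
From L via ϵ: add F.
From F via ϵ: add I.
No new states can be added; the closed set is {E, F, G, I, J, L, M, P}.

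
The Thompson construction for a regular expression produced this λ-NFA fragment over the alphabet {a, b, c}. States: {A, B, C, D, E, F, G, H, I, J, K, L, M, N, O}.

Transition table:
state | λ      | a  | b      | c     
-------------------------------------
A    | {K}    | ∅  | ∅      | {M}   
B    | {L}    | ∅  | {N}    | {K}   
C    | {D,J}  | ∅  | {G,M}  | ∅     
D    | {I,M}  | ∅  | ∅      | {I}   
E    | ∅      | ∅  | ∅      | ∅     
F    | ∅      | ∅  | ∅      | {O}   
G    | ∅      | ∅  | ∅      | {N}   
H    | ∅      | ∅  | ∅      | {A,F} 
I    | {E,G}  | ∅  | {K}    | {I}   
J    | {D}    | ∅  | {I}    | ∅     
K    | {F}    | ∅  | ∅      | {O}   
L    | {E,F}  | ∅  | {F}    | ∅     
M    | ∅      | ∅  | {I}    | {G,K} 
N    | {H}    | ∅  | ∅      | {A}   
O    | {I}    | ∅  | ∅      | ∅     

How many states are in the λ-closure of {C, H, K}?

Start with {C, H, K}.
From C via λ: add D, J.
From K via λ: add F.
From D via λ: add I, M.
From I via λ: add E, G.
λ-closure = {C, D, E, F, G, H, I, J, K, M}, which has 10 states.

10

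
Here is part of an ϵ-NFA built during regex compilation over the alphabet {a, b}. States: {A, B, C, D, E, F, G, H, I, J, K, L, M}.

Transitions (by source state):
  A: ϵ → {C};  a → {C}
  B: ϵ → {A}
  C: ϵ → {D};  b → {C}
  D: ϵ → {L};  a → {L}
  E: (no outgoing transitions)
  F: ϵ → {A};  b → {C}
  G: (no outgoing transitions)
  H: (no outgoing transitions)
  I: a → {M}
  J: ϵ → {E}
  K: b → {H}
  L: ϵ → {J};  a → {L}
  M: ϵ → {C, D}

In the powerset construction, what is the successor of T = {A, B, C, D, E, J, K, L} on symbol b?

{C, D, E, H, J, L}

C on b → {C}.
K on b → {H}.
No b-transition from A, B, D, E, J, L.
Union after reading b: {C, H}.
Now take the ϵ-closure:
From C via ϵ: add D.
From D via ϵ: add L.
From L via ϵ: add J.
From J via ϵ: add E.
No new states can be added; the closed set is {C, D, E, H, J, L}.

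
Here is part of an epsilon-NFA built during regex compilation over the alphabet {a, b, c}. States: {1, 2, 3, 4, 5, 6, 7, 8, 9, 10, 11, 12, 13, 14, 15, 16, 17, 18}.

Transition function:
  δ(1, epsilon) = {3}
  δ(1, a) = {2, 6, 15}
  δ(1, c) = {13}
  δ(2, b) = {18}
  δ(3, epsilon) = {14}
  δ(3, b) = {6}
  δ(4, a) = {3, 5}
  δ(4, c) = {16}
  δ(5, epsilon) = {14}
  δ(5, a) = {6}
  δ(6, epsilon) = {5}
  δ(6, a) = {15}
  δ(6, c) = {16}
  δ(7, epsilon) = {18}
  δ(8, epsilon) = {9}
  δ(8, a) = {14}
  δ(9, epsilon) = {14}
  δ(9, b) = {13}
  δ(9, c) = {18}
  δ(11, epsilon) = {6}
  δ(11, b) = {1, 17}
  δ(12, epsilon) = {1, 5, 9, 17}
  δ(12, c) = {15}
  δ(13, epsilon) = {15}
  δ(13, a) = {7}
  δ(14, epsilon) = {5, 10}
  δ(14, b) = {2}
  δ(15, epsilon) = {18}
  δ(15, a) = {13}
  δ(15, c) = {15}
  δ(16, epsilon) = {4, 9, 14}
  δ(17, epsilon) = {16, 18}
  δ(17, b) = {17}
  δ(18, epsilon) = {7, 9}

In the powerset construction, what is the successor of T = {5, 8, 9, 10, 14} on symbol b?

{2, 5, 7, 9, 10, 13, 14, 15, 18}

9 on b → {13}.
14 on b → {2}.
No b-transition from 5, 8, 10.
Union after reading b: {2, 13}.
Now take the epsilon-closure:
From 13 via epsilon: add 15.
From 15 via epsilon: add 18.
From 18 via epsilon: add 7, 9.
From 9 via epsilon: add 14.
From 14 via epsilon: add 5, 10.
No new states can be added; the closed set is {2, 5, 7, 9, 10, 13, 14, 15, 18}.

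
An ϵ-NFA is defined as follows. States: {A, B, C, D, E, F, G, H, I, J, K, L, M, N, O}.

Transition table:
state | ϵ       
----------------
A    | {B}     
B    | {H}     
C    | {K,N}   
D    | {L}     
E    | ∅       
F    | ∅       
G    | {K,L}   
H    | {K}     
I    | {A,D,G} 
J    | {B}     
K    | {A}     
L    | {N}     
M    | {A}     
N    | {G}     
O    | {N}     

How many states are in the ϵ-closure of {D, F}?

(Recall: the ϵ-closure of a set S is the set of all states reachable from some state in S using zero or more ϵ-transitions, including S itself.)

9

Start with {D, F}.
From D via ϵ: add L.
From L via ϵ: add N.
From N via ϵ: add G.
From G via ϵ: add K.
From K via ϵ: add A.
From A via ϵ: add B.
From B via ϵ: add H.
ϵ-closure = {A, B, D, F, G, H, K, L, N}, which has 9 states.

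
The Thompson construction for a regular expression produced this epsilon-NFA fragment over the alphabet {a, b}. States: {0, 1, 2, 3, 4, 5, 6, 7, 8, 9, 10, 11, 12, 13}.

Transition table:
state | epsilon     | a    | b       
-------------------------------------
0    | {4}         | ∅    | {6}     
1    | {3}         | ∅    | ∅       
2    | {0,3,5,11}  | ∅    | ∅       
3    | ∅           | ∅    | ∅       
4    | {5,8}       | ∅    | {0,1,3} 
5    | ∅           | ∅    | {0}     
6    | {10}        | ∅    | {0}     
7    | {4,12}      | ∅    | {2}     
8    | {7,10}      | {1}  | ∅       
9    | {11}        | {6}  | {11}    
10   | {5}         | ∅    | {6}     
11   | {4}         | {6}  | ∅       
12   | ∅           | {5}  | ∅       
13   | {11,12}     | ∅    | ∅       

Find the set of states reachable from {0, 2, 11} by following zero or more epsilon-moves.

Start with {0, 2, 11}.
From 0 via epsilon: add 4.
From 2 via epsilon: add 3, 5.
From 4 via epsilon: add 8.
From 8 via epsilon: add 7, 10.
From 7 via epsilon: add 12.
No new states can be added; the closed set is {0, 2, 3, 4, 5, 7, 8, 10, 11, 12}.

{0, 2, 3, 4, 5, 7, 8, 10, 11, 12}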